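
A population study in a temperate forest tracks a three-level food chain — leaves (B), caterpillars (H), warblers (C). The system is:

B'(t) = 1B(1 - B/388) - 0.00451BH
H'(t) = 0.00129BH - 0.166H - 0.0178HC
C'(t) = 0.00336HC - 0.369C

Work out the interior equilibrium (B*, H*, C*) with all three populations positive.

B* ≈ 196, H* ≈ 110, C* ≈ 4.87

From dC/dt = 0: 0.00336H* = 0.369, so H* = 110.
From dB/dt = 0: 1(1 - B*/388) = 0.00451·110, giving B* = 388·(1 - 0.495) = 196.
From dH/dt = 0: 0.00129·196 - 0.166 = 0.0178C*, so C* = 0.0866/0.0178 = 4.87.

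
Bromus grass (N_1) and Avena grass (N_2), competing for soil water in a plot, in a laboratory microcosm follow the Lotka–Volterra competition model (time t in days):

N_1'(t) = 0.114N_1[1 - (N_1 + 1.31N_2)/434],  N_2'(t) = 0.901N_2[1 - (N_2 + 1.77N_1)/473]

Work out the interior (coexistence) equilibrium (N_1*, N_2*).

N_1* ≈ 141, N_2* ≈ 224

Setting both brackets to zero gives the nullclines N_1 + 1.31N_2 = 434 and 1.77N_1 + N_2 = 473.
Substituting N_2 = 473 - 1.77N_1 into the first: N_1(1 - 1.31·1.77) = 434 - 1.31·473.
So N_1* = -186/-1.32 = 141, and then N_2* = 473 - 1.77·141 = 224.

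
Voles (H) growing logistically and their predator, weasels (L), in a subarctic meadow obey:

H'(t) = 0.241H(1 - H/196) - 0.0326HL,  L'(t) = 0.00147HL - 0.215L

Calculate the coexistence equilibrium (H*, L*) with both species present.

H* ≈ 146, L* ≈ 1.88

From dL/dt = 0 with L > 0: 0.00147H* = 0.215, so H* = 146.
Substitute into dH/dt = 0: 0.241(1 - 146/196) = 0.0326L*.
The bracket is 0.254, giving L* = 0.0612/0.0326 = 1.88.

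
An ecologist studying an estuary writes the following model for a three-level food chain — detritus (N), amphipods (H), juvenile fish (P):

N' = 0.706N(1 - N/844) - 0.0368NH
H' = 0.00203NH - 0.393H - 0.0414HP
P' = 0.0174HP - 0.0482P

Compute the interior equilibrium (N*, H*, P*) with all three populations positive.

From dP/dt = 0: 0.0174H* = 0.0482, so H* = 2.77.
From dN/dt = 0: 0.706(1 - N*/844) = 0.0368·2.77, giving N* = 844·(1 - 0.144) = 722.
From dH/dt = 0: 0.00203·722 - 0.393 = 0.0414P*, so P* = 1.07/0.0414 = 25.9.

N* ≈ 722, H* ≈ 2.77, P* ≈ 25.9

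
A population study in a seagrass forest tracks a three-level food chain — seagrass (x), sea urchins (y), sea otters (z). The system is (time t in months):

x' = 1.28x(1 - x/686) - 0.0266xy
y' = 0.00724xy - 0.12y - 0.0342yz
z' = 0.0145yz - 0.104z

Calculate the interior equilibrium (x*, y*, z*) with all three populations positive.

From dz/dt = 0: 0.0145y* = 0.104, so y* = 7.17.
From dx/dt = 0: 1.28(1 - x*/686) = 0.0266·7.17, giving x* = 686·(1 - 0.149) = 584.
From dy/dt = 0: 0.00724·584 - 0.12 = 0.0342z*, so z* = 4.11/0.0342 = 120.

x* ≈ 584, y* ≈ 7.17, z* ≈ 120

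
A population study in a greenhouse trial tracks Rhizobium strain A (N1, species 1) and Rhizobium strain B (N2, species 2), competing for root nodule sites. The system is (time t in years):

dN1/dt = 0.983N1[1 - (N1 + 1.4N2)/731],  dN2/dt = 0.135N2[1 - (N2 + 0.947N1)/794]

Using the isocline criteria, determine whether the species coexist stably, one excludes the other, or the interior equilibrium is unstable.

Compare the nullcline intercepts: K1/α12 = 731/1.4 = 522 < K2 = 794; K2/α21 = 794/0.947 = 838 > K1 = 731.
Since the inequalities point opposite ways, species 2 can invade but species 1 cannot.

species 2 excludes species 1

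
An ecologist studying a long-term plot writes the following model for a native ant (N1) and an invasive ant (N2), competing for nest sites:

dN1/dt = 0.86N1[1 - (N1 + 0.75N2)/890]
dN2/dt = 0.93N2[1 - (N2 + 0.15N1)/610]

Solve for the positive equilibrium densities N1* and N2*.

N1* ≈ 487, N2* ≈ 537

Setting both brackets to zero gives the nullclines N1 + 0.75N2 = 890 and 0.15N1 + N2 = 610.
Substituting N2 = 610 - 0.15N1 into the first: N1(1 - 0.75·0.15) = 890 - 0.75·610.
So N1* = 432/0.887 = 487, and then N2* = 610 - 0.15·487 = 537.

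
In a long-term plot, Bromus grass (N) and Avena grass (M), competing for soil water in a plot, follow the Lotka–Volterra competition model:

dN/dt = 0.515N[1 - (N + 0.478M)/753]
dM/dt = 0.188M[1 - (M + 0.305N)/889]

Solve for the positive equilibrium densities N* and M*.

N* ≈ 384, M* ≈ 772

Setting both brackets to zero gives the nullclines N + 0.478M = 753 and 0.305N + M = 889.
Substituting M = 889 - 0.305N into the first: N(1 - 0.478·0.305) = 753 - 0.478·889.
So N* = 328/0.854 = 384, and then M* = 889 - 0.305·384 = 772.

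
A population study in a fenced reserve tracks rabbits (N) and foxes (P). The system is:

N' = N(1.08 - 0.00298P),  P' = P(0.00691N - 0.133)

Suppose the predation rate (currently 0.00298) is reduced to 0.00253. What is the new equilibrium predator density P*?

P* ≈ 427

At the interior fixed point, setting dN/dt = 0 with N > 0 fixes P* = (prey growth rate)/(NP coefficient) — independent of the other coefficients.
With the change, P* = 1.08/0.00253 = 427; it rises from 362.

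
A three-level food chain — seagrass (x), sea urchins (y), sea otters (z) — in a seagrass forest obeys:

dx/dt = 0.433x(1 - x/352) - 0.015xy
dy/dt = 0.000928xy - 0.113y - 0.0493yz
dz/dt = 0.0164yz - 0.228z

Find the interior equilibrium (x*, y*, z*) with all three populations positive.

From dz/dt = 0: 0.0164y* = 0.228, so y* = 13.9.
From dx/dt = 0: 0.433(1 - x*/352) = 0.015·13.9, giving x* = 352·(1 - 0.482) = 182.
From dy/dt = 0: 0.000928·182 - 0.113 = 0.0493z*, so z* = 0.0563/0.0493 = 1.14.

x* ≈ 182, y* ≈ 13.9, z* ≈ 1.14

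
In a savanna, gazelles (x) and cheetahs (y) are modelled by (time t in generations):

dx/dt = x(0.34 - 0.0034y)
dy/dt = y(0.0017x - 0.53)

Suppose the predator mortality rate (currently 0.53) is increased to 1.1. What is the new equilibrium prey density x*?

At the interior fixed point, setting dy/dt = 0 with y > 0 fixes x* = (predator death rate)/(xy coefficient) — independent of the other coefficients.
With the change, x* = 1.1/0.0017 = 647; it rises from 312.

x* ≈ 647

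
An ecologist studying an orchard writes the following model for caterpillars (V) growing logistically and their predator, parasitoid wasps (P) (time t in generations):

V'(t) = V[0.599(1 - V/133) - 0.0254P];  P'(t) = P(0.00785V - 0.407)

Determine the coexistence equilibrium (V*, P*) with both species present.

From dP/dt = 0 with P > 0: 0.00785V* = 0.407, so V* = 51.8.
Substitute into dV/dt = 0: 0.599(1 - 51.8/133) = 0.0254P*.
The bracket is 0.61, giving P* = 0.365/0.0254 = 14.4.

V* ≈ 51.8, P* ≈ 14.4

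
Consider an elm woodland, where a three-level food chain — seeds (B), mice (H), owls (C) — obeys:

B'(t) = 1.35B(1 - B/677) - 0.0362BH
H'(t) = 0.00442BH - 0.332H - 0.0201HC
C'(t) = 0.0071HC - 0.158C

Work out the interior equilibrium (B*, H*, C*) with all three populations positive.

B* ≈ 273, H* ≈ 22.3, C* ≈ 43.5

From dC/dt = 0: 0.0071H* = 0.158, so H* = 22.3.
From dB/dt = 0: 1.35(1 - B*/677) = 0.0362·22.3, giving B* = 677·(1 - 0.597) = 273.
From dH/dt = 0: 0.00442·273 - 0.332 = 0.0201C*, so C* = 0.875/0.0201 = 43.5.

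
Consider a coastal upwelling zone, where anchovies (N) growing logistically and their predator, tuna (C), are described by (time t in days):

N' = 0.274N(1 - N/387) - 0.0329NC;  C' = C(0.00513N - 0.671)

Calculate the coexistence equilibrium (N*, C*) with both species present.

N* ≈ 131, C* ≈ 5.51

From dC/dt = 0 with C > 0: 0.00513N* = 0.671, so N* = 131.
Substitute into dN/dt = 0: 0.274(1 - 131/387) = 0.0329C*.
The bracket is 0.662, giving C* = 0.181/0.0329 = 5.51.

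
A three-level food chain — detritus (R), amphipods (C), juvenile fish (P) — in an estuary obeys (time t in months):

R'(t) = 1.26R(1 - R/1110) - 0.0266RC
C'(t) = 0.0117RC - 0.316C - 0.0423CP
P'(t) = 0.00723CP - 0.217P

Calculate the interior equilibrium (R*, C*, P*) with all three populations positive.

R* ≈ 407, C* ≈ 30, P* ≈ 105

From dP/dt = 0: 0.00723C* = 0.217, so C* = 30.
From dR/dt = 0: 1.26(1 - R*/1110) = 0.0266·30, giving R* = 1110·(1 - 0.634) = 407.
From dC/dt = 0: 0.0117·407 - 0.316 = 0.0423P*, so P* = 4.44/0.0423 = 105.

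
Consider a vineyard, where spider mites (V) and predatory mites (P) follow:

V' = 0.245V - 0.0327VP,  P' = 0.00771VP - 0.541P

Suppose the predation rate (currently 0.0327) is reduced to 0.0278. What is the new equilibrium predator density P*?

At the interior fixed point, setting dV/dt = 0 with V > 0 fixes P* = (prey growth rate)/(VP coefficient) — independent of the other coefficients.
With the change, P* = 0.245/0.0278 = 8.81; it rises from 7.49.

P* ≈ 8.81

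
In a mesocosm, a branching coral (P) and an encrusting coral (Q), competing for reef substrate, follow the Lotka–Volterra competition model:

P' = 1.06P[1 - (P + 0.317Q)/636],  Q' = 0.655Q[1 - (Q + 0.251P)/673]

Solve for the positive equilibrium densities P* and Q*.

P* ≈ 459, Q* ≈ 558

Setting both brackets to zero gives the nullclines P + 0.317Q = 636 and 0.251P + Q = 673.
Substituting Q = 673 - 0.251P into the first: P(1 - 0.317·0.251) = 636 - 0.317·673.
So P* = 423/0.92 = 459, and then Q* = 673 - 0.251·459 = 558.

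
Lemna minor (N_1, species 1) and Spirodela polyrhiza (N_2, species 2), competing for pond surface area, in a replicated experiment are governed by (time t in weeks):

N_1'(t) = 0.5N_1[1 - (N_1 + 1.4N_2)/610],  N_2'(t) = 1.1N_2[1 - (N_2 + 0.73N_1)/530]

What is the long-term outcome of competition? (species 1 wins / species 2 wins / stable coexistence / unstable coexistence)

Compare the nullcline intercepts: K1/α12 = 610/1.4 = 436 < K2 = 530; K2/α21 = 530/0.73 = 726 > K1 = 610.
Since the inequalities point opposite ways, species 2 can invade but species 1 cannot.

species 2 excludes species 1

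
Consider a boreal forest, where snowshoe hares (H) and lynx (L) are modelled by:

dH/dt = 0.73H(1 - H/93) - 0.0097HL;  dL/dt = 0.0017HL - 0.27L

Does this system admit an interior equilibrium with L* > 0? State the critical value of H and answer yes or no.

Threshold H = 159; K < 159, so no, the predator goes extinct.

The predator equation gives dL/dt > 0 only when H > 0.27/0.0017 = 159.
Without the predator, H → K = 93. Since 93 < 159, the predator cannot invade.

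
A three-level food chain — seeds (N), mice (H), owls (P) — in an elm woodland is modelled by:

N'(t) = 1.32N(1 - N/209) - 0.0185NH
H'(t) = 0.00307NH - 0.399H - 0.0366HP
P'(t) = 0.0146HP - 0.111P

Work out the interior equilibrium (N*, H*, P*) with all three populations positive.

From dP/dt = 0: 0.0146H* = 0.111, so H* = 7.6.
From dN/dt = 0: 1.32(1 - N*/209) = 0.0185·7.6, giving N* = 209·(1 - 0.107) = 187.
From dH/dt = 0: 0.00307·187 - 0.399 = 0.0366P*, so P* = 0.174/0.0366 = 4.76.

N* ≈ 187, H* ≈ 7.6, P* ≈ 4.76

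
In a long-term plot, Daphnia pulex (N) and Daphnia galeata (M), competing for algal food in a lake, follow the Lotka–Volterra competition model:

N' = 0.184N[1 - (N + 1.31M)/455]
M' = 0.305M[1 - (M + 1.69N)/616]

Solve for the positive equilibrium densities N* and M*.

Setting both brackets to zero gives the nullclines N + 1.31M = 455 and 1.69N + M = 616.
Substituting M = 616 - 1.69N into the first: N(1 - 1.31·1.69) = 455 - 1.31·616.
So N* = -352/-1.21 = 290, and then M* = 616 - 1.69·290 = 126.

N* ≈ 290, M* ≈ 126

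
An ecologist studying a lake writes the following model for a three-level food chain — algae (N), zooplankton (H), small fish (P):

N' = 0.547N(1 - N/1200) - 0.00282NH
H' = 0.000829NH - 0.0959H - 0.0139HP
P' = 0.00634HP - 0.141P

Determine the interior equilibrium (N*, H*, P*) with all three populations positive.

From dP/dt = 0: 0.00634H* = 0.141, so H* = 22.2.
From dN/dt = 0: 0.547(1 - N*/1200) = 0.00282·22.2, giving N* = 1200·(1 - 0.115) = 1060.
From dH/dt = 0: 0.000829·1060 - 0.0959 = 0.0139P*, so P* = 0.785/0.0139 = 56.5.

N* ≈ 1060, H* ≈ 22.2, P* ≈ 56.5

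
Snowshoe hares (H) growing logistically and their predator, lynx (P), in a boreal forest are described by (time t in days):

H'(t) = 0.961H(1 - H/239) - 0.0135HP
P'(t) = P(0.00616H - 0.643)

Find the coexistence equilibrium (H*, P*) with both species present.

H* ≈ 104, P* ≈ 40.1

From dP/dt = 0 with P > 0: 0.00616H* = 0.643, so H* = 104.
Substitute into dH/dt = 0: 0.961(1 - 104/239) = 0.0135P*.
The bracket is 0.563, giving P* = 0.541/0.0135 = 40.1.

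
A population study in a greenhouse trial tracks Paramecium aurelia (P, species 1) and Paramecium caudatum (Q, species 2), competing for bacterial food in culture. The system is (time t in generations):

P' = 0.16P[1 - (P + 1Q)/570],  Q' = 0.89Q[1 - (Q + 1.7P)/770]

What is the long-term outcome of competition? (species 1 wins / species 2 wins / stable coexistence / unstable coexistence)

Compare the nullcline intercepts: K1/α12 = 570/1 = 570 < K2 = 770; K2/α21 = 770/1.7 = 453 < K1 = 570.
Since both are reversed, neither can invade when rare; the interior point is a saddle.

unstable coexistence (outcome depends on initial conditions)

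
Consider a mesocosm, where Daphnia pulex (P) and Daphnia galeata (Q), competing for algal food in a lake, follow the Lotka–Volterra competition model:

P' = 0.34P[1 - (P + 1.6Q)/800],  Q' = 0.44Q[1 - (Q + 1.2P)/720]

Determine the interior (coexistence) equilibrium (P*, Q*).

Setting both brackets to zero gives the nullclines P + 1.6Q = 800 and 1.2P + Q = 720.
Substituting Q = 720 - 1.2P into the first: P(1 - 1.6·1.2) = 800 - 1.6·720.
So P* = -352/-0.92 = 383, and then Q* = 720 - 1.2·383 = 261.

P* ≈ 383, Q* ≈ 261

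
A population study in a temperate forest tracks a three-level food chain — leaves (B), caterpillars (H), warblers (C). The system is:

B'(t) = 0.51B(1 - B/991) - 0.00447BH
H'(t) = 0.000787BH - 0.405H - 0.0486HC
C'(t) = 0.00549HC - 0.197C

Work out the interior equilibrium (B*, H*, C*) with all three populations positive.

From dC/dt = 0: 0.00549H* = 0.197, so H* = 35.9.
From dB/dt = 0: 0.51(1 - B*/991) = 0.00447·35.9, giving B* = 991·(1 - 0.315) = 679.
From dH/dt = 0: 0.000787·679 - 0.405 = 0.0486C*, so C* = 0.13/0.0486 = 2.67.

B* ≈ 679, H* ≈ 35.9, C* ≈ 2.67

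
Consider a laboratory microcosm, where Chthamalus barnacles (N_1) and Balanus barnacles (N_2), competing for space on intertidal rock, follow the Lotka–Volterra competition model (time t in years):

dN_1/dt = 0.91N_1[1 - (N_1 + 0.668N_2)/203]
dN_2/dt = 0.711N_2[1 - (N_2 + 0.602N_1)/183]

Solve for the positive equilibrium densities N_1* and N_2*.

Setting both brackets to zero gives the nullclines N_1 + 0.668N_2 = 203 and 0.602N_1 + N_2 = 183.
Substituting N_2 = 183 - 0.602N_1 into the first: N_1(1 - 0.668·0.602) = 203 - 0.668·183.
So N_1* = 80.8/0.598 = 135, and then N_2* = 183 - 0.602·135 = 102.

N_1* ≈ 135, N_2* ≈ 102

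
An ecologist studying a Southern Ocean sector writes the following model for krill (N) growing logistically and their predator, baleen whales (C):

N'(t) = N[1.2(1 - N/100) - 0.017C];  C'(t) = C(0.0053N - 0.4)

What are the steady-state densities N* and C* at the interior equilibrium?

From dC/dt = 0 with C > 0: 0.0053N* = 0.4, so N* = 75.5.
Substitute into dN/dt = 0: 1.2(1 - 75.5/100) = 0.017C*.
The bracket is 0.245, giving C* = 0.294/0.017 = 17.3.

N* ≈ 75.5, C* ≈ 17.3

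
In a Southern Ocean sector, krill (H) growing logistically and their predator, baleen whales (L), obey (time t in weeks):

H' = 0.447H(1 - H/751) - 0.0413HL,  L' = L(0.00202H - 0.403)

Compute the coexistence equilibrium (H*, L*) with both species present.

From dL/dt = 0 with L > 0: 0.00202H* = 0.403, so H* = 200.
Substitute into dH/dt = 0: 0.447(1 - 200/751) = 0.0413L*.
The bracket is 0.734, giving L* = 0.328/0.0413 = 7.95.

H* ≈ 200, L* ≈ 7.95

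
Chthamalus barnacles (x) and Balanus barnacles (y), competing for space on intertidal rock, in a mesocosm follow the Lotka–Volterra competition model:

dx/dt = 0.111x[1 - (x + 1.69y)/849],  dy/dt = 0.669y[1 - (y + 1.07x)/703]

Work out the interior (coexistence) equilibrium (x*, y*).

x* ≈ 419, y* ≈ 254

Setting both brackets to zero gives the nullclines x + 1.69y = 849 and 1.07x + y = 703.
Substituting y = 703 - 1.07x into the first: x(1 - 1.69·1.07) = 849 - 1.69·703.
So x* = -339/-0.808 = 419, and then y* = 703 - 1.07·419 = 254.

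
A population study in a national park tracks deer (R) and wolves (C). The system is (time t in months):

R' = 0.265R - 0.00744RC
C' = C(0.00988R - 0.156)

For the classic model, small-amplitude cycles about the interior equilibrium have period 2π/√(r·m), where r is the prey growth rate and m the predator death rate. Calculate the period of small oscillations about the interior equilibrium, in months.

Here r = 0.265 and m = 0.156, so r·m = 0.0413.
ω = √0.0413 = 0.203 per month, hence T = 2π/ω ≈ 30.9 months.

T ≈ 30.9 months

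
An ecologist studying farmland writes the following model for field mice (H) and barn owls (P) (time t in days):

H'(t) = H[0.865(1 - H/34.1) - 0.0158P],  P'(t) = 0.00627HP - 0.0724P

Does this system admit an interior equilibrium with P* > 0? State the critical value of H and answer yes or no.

The predator equation gives dP/dt > 0 only when H > 0.0724/0.00627 = 11.5.
Without the predator, H → K = 34.1. Since 34.1 > 11.5, the predator can invade and persist.

Threshold H = 11.5; K > 11.5, so yes, the predator persists.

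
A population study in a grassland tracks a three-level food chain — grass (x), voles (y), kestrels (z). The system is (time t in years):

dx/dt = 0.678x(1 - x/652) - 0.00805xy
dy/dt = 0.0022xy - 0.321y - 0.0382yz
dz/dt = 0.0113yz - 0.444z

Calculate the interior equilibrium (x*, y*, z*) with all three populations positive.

x* ≈ 348, y* ≈ 39.3, z* ≈ 11.6

From dz/dt = 0: 0.0113y* = 0.444, so y* = 39.3.
From dx/dt = 0: 0.678(1 - x*/652) = 0.00805·39.3, giving x* = 652·(1 - 0.467) = 348.
From dy/dt = 0: 0.0022·348 - 0.321 = 0.0382z*, so z* = 0.444/0.0382 = 11.6.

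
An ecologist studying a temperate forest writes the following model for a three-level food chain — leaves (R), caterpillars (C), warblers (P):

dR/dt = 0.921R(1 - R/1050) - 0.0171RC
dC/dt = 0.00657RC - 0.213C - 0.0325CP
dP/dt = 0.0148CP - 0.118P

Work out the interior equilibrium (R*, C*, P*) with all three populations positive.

R* ≈ 895, C* ≈ 7.97, P* ≈ 174

From dP/dt = 0: 0.0148C* = 0.118, so C* = 7.97.
From dR/dt = 0: 0.921(1 - R*/1050) = 0.0171·7.97, giving R* = 1050·(1 - 0.148) = 895.
From dC/dt = 0: 0.00657·895 - 0.213 = 0.0325P*, so P* = 5.66/0.0325 = 174.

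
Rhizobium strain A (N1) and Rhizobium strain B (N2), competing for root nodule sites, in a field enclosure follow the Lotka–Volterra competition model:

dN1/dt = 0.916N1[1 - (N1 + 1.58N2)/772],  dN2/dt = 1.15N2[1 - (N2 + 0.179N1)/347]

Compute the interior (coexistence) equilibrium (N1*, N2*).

N1* ≈ 312, N2* ≈ 291

Setting both brackets to zero gives the nullclines N1 + 1.58N2 = 772 and 0.179N1 + N2 = 347.
Substituting N2 = 347 - 0.179N1 into the first: N1(1 - 1.58·0.179) = 772 - 1.58·347.
So N1* = 224/0.717 = 312, and then N2* = 347 - 0.179·312 = 291.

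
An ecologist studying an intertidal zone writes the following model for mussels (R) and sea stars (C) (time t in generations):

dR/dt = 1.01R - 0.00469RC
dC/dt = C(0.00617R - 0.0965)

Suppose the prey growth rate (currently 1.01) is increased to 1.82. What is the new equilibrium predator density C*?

At the interior fixed point, setting dR/dt = 0 with R > 0 fixes C* = (prey growth rate)/(RC coefficient) — independent of the other coefficients.
With the change, C* = 1.82/0.00469 = 388; it rises from 215.

C* ≈ 388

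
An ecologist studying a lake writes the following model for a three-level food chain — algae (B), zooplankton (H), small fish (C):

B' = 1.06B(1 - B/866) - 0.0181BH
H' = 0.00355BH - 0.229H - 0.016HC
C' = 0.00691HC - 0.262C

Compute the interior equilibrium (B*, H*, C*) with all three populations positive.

From dC/dt = 0: 0.00691H* = 0.262, so H* = 37.9.
From dB/dt = 0: 1.06(1 - B*/866) = 0.0181·37.9, giving B* = 866·(1 - 0.647) = 305.
From dH/dt = 0: 0.00355·305 - 0.229 = 0.016C*, so C* = 0.855/0.016 = 53.4.

B* ≈ 305, H* ≈ 37.9, C* ≈ 53.4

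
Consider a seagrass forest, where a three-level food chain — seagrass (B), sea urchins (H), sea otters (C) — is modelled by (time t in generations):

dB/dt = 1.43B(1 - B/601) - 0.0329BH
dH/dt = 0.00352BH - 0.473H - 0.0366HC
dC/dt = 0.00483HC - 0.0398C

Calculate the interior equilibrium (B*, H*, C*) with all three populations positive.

B* ≈ 487, H* ≈ 8.24, C* ≈ 33.9

From dC/dt = 0: 0.00483H* = 0.0398, so H* = 8.24.
From dB/dt = 0: 1.43(1 - B*/601) = 0.0329·8.24, giving B* = 601·(1 - 0.19) = 487.
From dH/dt = 0: 0.00352·487 - 0.473 = 0.0366C*, so C* = 1.24/0.0366 = 33.9.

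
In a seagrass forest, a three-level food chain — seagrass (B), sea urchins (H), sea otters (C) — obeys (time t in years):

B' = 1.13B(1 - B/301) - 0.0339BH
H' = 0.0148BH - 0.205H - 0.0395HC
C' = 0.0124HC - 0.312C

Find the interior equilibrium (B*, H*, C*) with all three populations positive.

From dC/dt = 0: 0.0124H* = 0.312, so H* = 25.2.
From dB/dt = 0: 1.13(1 - B*/301) = 0.0339·25.2, giving B* = 301·(1 - 0.755) = 73.8.
From dH/dt = 0: 0.0148·73.8 - 0.205 = 0.0395C*, so C* = 0.887/0.0395 = 22.5.

B* ≈ 73.8, H* ≈ 25.2, C* ≈ 22.5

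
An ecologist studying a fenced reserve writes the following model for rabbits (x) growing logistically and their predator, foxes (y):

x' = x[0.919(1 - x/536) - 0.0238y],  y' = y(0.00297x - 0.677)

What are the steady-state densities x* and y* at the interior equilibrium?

From dy/dt = 0 with y > 0: 0.00297x* = 0.677, so x* = 228.
Substitute into dx/dt = 0: 0.919(1 - 228/536) = 0.0238y*.
The bracket is 0.575, giving y* = 0.528/0.0238 = 22.2.

x* ≈ 228, y* ≈ 22.2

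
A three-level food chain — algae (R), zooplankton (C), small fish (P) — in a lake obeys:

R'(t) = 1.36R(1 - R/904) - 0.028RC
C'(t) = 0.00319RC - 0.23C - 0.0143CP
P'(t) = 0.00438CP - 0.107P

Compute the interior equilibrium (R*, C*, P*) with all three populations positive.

From dP/dt = 0: 0.00438C* = 0.107, so C* = 24.4.
From dR/dt = 0: 1.36(1 - R*/904) = 0.028·24.4, giving R* = 904·(1 - 0.503) = 449.
From dC/dt = 0: 0.00319·449 - 0.23 = 0.0143P*, so P* = 1.2/0.0143 = 84.2.

R* ≈ 449, C* ≈ 24.4, P* ≈ 84.2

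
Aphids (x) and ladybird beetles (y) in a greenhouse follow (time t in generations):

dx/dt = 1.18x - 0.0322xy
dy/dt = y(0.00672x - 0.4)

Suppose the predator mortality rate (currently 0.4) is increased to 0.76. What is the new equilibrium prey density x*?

x* ≈ 113

At the interior fixed point, setting dy/dt = 0 with y > 0 fixes x* = (predator death rate)/(xy coefficient) — independent of the other coefficients.
With the change, x* = 0.76/0.00672 = 113; it rises from 59.5.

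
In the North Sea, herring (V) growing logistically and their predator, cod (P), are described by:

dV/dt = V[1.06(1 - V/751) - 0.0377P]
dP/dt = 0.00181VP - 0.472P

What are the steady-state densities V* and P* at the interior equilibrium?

V* ≈ 261, P* ≈ 18.4

From dP/dt = 0 with P > 0: 0.00181V* = 0.472, so V* = 261.
Substitute into dV/dt = 0: 1.06(1 - 261/751) = 0.0377P*.
The bracket is 0.653, giving P* = 0.692/0.0377 = 18.4.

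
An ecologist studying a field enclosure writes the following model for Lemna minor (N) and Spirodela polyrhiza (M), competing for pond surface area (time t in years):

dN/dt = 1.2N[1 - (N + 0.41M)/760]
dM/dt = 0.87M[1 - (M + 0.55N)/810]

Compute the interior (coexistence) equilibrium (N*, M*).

Setting both brackets to zero gives the nullclines N + 0.41M = 760 and 0.55N + M = 810.
Substituting M = 810 - 0.55N into the first: N(1 - 0.41·0.55) = 760 - 0.41·810.
So N* = 428/0.774 = 552, and then M* = 810 - 0.55·552 = 506.

N* ≈ 552, M* ≈ 506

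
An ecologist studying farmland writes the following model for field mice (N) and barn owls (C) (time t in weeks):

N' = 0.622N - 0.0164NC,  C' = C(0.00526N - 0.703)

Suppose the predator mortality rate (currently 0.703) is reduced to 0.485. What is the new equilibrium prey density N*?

N* ≈ 92.2

At the interior fixed point, setting dC/dt = 0 with C > 0 fixes N* = (predator death rate)/(NC coefficient) — independent of the other coefficients.
With the change, N* = 0.485/0.00526 = 92.2; it falls from 134.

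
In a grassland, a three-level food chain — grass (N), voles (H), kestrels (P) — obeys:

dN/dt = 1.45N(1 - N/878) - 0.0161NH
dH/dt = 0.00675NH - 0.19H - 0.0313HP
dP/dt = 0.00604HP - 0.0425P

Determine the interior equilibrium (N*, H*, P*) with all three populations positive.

From dP/dt = 0: 0.00604H* = 0.0425, so H* = 7.04.
From dN/dt = 0: 1.45(1 - N*/878) = 0.0161·7.04, giving N* = 878·(1 - 0.0781) = 809.
From dH/dt = 0: 0.00675·809 - 0.19 = 0.0313P*, so P* = 5.27/0.0313 = 168.

N* ≈ 809, H* ≈ 7.04, P* ≈ 168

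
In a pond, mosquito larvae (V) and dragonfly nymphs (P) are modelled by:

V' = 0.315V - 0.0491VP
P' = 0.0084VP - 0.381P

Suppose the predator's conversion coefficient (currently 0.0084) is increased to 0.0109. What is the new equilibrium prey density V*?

At the interior fixed point, setting dP/dt = 0 with P > 0 fixes V* = (predator death rate)/(VP coefficient) — independent of the other coefficients.
With the change, V* = 0.381/0.0109 = 35; it falls from 45.4.

V* ≈ 35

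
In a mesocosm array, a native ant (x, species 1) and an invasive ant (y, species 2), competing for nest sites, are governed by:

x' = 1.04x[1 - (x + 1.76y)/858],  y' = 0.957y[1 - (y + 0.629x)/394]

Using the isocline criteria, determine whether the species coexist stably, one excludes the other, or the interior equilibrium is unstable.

Compare the nullcline intercepts: K1/α12 = 858/1.76 = 488 > K2 = 394; K2/α21 = 394/0.629 = 626 < K1 = 858.
Since the inequalities point opposite ways, species 1 can invade but species 2 cannot.

species 1 excludes species 2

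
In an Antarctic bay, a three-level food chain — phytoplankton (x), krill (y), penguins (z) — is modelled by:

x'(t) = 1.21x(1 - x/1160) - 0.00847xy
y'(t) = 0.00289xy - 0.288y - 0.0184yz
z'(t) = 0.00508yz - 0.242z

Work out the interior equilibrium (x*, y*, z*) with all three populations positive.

x* ≈ 773, y* ≈ 47.6, z* ≈ 106

From dz/dt = 0: 0.00508y* = 0.242, so y* = 47.6.
From dx/dt = 0: 1.21(1 - x*/1160) = 0.00847·47.6, giving x* = 1160·(1 - 0.333) = 773.
From dy/dt = 0: 0.00289·773 - 0.288 = 0.0184z*, so z* = 1.95/0.0184 = 106.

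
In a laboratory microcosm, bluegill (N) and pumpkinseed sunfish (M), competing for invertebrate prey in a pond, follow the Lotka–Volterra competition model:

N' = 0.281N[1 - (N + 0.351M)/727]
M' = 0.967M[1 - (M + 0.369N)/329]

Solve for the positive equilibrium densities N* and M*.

N* ≈ 703, M* ≈ 69.8

Setting both brackets to zero gives the nullclines N + 0.351M = 727 and 0.369N + M = 329.
Substituting M = 329 - 0.369N into the first: N(1 - 0.351·0.369) = 727 - 0.351·329.
So N* = 612/0.87 = 703, and then M* = 329 - 0.369·703 = 69.8.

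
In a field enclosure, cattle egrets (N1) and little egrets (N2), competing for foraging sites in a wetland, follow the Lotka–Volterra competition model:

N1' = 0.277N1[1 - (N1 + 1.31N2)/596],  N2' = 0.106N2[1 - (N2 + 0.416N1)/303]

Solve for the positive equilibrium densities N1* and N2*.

Setting both brackets to zero gives the nullclines N1 + 1.31N2 = 596 and 0.416N1 + N2 = 303.
Substituting N2 = 303 - 0.416N1 into the first: N1(1 - 1.31·0.416) = 596 - 1.31·303.
So N1* = 199/0.455 = 437, and then N2* = 303 - 0.416·437 = 121.

N1* ≈ 437, N2* ≈ 121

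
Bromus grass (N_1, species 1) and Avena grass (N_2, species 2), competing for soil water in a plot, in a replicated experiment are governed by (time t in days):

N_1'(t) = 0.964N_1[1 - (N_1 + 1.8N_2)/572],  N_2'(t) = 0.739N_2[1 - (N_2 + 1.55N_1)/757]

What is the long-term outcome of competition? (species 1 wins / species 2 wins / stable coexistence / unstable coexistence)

unstable coexistence (outcome depends on initial conditions)

Compare the nullcline intercepts: K1/α12 = 572/1.8 = 318 < K2 = 757; K2/α21 = 757/1.55 = 488 < K1 = 572.
Since both are reversed, neither can invade when rare; the interior point is a saddle.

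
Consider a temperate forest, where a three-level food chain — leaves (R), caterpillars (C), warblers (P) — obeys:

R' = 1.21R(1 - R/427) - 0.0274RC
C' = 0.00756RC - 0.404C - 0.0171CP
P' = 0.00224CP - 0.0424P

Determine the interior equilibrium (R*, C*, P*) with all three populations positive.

From dP/dt = 0: 0.00224C* = 0.0424, so C* = 18.9.
From dR/dt = 0: 1.21(1 - R*/427) = 0.0274·18.9, giving R* = 427·(1 - 0.429) = 244.
From dC/dt = 0: 0.00756·244 - 0.404 = 0.0171P*, so P* = 1.44/0.0171 = 84.2.

R* ≈ 244, C* ≈ 18.9, P* ≈ 84.2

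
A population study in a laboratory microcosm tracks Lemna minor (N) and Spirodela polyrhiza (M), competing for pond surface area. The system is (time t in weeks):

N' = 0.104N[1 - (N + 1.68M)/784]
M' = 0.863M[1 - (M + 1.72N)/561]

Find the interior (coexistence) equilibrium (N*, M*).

Setting both brackets to zero gives the nullclines N + 1.68M = 784 and 1.72N + M = 561.
Substituting M = 561 - 1.72N into the first: N(1 - 1.68·1.72) = 784 - 1.68·561.
So N* = -158/-1.89 = 83.9, and then M* = 561 - 1.72·83.9 = 417.

N* ≈ 83.9, M* ≈ 417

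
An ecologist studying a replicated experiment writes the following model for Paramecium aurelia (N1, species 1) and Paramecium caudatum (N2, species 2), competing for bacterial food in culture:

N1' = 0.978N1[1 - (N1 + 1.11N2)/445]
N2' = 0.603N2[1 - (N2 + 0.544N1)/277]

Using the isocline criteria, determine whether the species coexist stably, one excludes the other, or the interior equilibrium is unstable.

stable coexistence

Compare the nullcline intercepts: K1/α12 = 445/1.11 = 401 > K2 = 277; K2/α21 = 277/0.544 = 509 > K1 = 445.
Since both inequalities hold, each species can invade when rare, so the interior equilibrium is stable.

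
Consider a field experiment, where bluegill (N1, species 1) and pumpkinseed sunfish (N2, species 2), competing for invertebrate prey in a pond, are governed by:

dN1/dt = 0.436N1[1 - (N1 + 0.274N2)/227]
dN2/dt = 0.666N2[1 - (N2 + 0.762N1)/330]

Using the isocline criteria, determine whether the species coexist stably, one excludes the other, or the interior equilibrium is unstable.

stable coexistence

Compare the nullcline intercepts: K1/α12 = 227/0.274 = 828 > K2 = 330; K2/α21 = 330/0.762 = 433 > K1 = 227.
Since both inequalities hold, each species can invade when rare, so the interior equilibrium is stable.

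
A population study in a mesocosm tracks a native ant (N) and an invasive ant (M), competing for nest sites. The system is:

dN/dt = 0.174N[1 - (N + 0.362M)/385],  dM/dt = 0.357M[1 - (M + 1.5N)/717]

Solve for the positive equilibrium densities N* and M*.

Setting both brackets to zero gives the nullclines N + 0.362M = 385 and 1.5N + M = 717.
Substituting M = 717 - 1.5N into the first: N(1 - 0.362·1.5) = 385 - 0.362·717.
So N* = 125/0.457 = 274, and then M* = 717 - 1.5·274 = 305.

N* ≈ 274, M* ≈ 305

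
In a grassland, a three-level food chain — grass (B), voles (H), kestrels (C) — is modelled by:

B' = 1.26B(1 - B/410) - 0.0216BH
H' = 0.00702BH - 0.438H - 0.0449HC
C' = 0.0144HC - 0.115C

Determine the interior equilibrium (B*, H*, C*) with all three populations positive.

From dC/dt = 0: 0.0144H* = 0.115, so H* = 7.99.
From dB/dt = 0: 1.26(1 - B*/410) = 0.0216·7.99, giving B* = 410·(1 - 0.137) = 354.
From dH/dt = 0: 0.00702·354 - 0.438 = 0.0449C*, so C* = 2.05/0.0449 = 45.6.

B* ≈ 354, H* ≈ 7.99, C* ≈ 45.6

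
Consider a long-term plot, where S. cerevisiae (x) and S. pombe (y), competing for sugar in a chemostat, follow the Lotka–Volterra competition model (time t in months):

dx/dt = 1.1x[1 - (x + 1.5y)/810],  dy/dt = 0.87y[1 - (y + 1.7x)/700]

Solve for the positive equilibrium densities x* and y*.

Setting both brackets to zero gives the nullclines x + 1.5y = 810 and 1.7x + y = 700.
Substituting y = 700 - 1.7x into the first: x(1 - 1.5·1.7) = 810 - 1.5·700.
So x* = -240/-1.55 = 155, and then y* = 700 - 1.7·155 = 437.

x* ≈ 155, y* ≈ 437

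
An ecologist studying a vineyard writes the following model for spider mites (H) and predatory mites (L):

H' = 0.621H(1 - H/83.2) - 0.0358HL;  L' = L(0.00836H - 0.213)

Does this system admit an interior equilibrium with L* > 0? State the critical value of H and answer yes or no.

Threshold H = 25.5; K > 25.5, so yes, the predator persists.

The predator equation gives dL/dt > 0 only when H > 0.213/0.00836 = 25.5.
Without the predator, H → K = 83.2. Since 83.2 > 25.5, the predator can invade and persist.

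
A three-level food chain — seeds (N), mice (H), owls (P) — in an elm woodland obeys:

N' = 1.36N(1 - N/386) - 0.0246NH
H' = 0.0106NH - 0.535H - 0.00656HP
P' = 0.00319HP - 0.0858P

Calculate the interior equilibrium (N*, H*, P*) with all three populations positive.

From dP/dt = 0: 0.00319H* = 0.0858, so H* = 26.9.
From dN/dt = 0: 1.36(1 - N*/386) = 0.0246·26.9, giving N* = 386·(1 - 0.487) = 198.
From dH/dt = 0: 0.0106·198 - 0.535 = 0.00656P*, so P* = 1.57/0.00656 = 239.

N* ≈ 198, H* ≈ 26.9, P* ≈ 239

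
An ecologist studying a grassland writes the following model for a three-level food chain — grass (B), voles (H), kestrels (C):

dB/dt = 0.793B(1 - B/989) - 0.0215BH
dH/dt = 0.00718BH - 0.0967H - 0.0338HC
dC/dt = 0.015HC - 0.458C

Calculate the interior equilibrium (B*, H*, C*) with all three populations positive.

B* ≈ 170, H* ≈ 30.5, C* ≈ 33.3

From dC/dt = 0: 0.015H* = 0.458, so H* = 30.5.
From dB/dt = 0: 0.793(1 - B*/989) = 0.0215·30.5, giving B* = 989·(1 - 0.828) = 170.
From dH/dt = 0: 0.00718·170 - 0.0967 = 0.0338C*, so C* = 1.13/0.0338 = 33.3.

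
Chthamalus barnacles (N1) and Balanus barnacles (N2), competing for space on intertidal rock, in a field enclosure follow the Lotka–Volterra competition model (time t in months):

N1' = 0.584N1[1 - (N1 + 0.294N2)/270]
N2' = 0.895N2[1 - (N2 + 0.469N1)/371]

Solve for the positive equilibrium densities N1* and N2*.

Setting both brackets to zero gives the nullclines N1 + 0.294N2 = 270 and 0.469N1 + N2 = 371.
Substituting N2 = 371 - 0.469N1 into the first: N1(1 - 0.294·0.469) = 270 - 0.294·371.
So N1* = 161/0.862 = 187, and then N2* = 371 - 0.469·187 = 283.

N1* ≈ 187, N2* ≈ 283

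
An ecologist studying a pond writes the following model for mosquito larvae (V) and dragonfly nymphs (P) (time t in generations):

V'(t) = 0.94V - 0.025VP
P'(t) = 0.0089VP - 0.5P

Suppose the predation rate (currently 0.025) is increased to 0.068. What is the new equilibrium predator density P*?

At the interior fixed point, setting dV/dt = 0 with V > 0 fixes P* = (prey growth rate)/(VP coefficient) — independent of the other coefficients.
With the change, P* = 0.94/0.068 = 13.8; it falls from 37.6.

P* ≈ 13.8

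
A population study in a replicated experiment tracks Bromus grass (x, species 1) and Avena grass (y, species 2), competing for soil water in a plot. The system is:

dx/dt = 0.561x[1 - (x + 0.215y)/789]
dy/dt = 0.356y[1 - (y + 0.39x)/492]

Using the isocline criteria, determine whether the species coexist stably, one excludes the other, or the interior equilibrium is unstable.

Compare the nullcline intercepts: K1/α12 = 789/0.215 = 3670 > K2 = 492; K2/α21 = 492/0.39 = 1260 > K1 = 789.
Since both inequalities hold, each species can invade when rare, so the interior equilibrium is stable.

stable coexistence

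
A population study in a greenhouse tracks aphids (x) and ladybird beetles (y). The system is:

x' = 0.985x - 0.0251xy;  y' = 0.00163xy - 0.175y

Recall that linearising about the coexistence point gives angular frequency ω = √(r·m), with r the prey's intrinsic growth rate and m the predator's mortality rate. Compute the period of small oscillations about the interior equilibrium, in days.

Here r = 0.985 and m = 0.175, so r·m = 0.172.
ω = √0.172 = 0.415 per day, hence T = 2π/ω ≈ 15.1 days.

T ≈ 15.1 days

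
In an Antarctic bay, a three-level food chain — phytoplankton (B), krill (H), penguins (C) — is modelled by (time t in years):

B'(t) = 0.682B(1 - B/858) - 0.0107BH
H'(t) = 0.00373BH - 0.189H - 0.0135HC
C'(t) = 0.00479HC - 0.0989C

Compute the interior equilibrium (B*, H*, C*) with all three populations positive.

B* ≈ 580, H* ≈ 20.6, C* ≈ 146

From dC/dt = 0: 0.00479H* = 0.0989, so H* = 20.6.
From dB/dt = 0: 0.682(1 - B*/858) = 0.0107·20.6, giving B* = 858·(1 - 0.324) = 580.
From dH/dt = 0: 0.00373·580 - 0.189 = 0.0135C*, so C* = 1.97/0.0135 = 146.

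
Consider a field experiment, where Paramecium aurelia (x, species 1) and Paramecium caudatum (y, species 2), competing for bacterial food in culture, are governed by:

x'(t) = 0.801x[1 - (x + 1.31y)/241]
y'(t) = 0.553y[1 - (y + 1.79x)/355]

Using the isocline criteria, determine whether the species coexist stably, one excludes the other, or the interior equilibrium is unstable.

unstable coexistence (outcome depends on initial conditions)

Compare the nullcline intercepts: K1/α12 = 241/1.31 = 184 < K2 = 355; K2/α21 = 355/1.79 = 198 < K1 = 241.
Since both are reversed, neither can invade when rare; the interior point is a saddle.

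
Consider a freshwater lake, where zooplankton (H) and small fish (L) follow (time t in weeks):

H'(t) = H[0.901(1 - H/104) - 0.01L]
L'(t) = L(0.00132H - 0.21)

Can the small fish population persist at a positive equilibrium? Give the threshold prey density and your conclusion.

Threshold H = 159; K < 159, so no, the predator goes extinct.

The predator equation gives dL/dt > 0 only when H > 0.21/0.00132 = 159.
Without the predator, H → K = 104. Since 104 < 159, the predator cannot invade.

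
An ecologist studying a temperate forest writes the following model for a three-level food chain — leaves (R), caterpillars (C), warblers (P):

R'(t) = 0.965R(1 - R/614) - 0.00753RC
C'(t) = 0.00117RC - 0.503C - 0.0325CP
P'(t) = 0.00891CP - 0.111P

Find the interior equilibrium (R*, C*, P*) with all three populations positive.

R* ≈ 554, C* ≈ 12.5, P* ≈ 4.48

From dP/dt = 0: 0.00891C* = 0.111, so C* = 12.5.
From dR/dt = 0: 0.965(1 - R*/614) = 0.00753·12.5, giving R* = 614·(1 - 0.0972) = 554.
From dC/dt = 0: 0.00117·554 - 0.503 = 0.0325P*, so P* = 0.146/0.0325 = 4.48.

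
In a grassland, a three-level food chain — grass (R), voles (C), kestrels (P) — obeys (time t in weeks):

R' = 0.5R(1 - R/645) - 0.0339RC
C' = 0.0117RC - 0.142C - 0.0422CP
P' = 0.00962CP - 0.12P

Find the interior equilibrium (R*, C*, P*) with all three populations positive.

R* ≈ 99.5, C* ≈ 12.5, P* ≈ 24.2

From dP/dt = 0: 0.00962C* = 0.12, so C* = 12.5.
From dR/dt = 0: 0.5(1 - R*/645) = 0.0339·12.5, giving R* = 645·(1 - 0.846) = 99.5.
From dC/dt = 0: 0.0117·99.5 - 0.142 = 0.0422P*, so P* = 1.02/0.0422 = 24.2.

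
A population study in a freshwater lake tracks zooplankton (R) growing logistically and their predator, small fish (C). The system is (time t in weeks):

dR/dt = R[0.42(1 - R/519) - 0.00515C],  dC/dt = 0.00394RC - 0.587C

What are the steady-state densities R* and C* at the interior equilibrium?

From dC/dt = 0 with C > 0: 0.00394R* = 0.587, so R* = 149.
Substitute into dR/dt = 0: 0.42(1 - 149/519) = 0.00515C*.
The bracket is 0.713, giving C* = 0.299/0.00515 = 58.1.

R* ≈ 149, C* ≈ 58.1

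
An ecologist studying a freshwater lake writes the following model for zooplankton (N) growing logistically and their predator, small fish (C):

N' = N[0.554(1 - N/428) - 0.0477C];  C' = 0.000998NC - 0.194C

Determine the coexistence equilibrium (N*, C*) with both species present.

From dC/dt = 0 with C > 0: 0.000998N* = 0.194, so N* = 194.
Substitute into dN/dt = 0: 0.554(1 - 194/428) = 0.0477C*.
The bracket is 0.546, giving C* = 0.302/0.0477 = 6.34.

N* ≈ 194, C* ≈ 6.34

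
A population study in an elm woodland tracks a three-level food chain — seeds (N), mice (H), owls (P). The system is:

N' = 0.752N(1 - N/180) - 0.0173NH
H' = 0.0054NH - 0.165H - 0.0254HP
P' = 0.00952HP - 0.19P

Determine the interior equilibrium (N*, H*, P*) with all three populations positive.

N* ≈ 97.4, H* ≈ 20, P* ≈ 14.2

From dP/dt = 0: 0.00952H* = 0.19, so H* = 20.
From dN/dt = 0: 0.752(1 - N*/180) = 0.0173·20, giving N* = 180·(1 - 0.459) = 97.4.
From dH/dt = 0: 0.0054·97.4 - 0.165 = 0.0254P*, so P* = 0.361/0.0254 = 14.2.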